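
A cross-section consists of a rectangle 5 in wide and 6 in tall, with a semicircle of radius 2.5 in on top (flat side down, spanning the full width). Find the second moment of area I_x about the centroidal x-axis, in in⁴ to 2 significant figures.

Split into non-overlapping primitives; take the origin at the lower-left of the bounding box.
Rectangular body: 5 × 6, A = 30 in², y = 3 in, Ī = 90 in⁴.
Semicircular cap: semicircle r = 2.5, A = 9.817 in², y = 7.061 in, Ī = 4.287 in⁴.
Centroid: ȳ = ΣA·y / ΣA = 4.001 in.
Transfer each piece to the centroidal x-axis using Ī + A·d² with d = y − 4.001:
  rectangular body: d = -1.001 in → contributes +120.1 in⁴
  semicircular cap: d = 3.06 in → contributes +96.2 in⁴
Total I = 216.3 in⁴.

I_x ≈ 220 in⁴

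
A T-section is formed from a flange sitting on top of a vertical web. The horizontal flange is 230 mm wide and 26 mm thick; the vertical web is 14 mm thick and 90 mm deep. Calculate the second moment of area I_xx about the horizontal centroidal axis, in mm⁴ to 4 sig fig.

I_xx ≈ 4.688 × 10⁶ mm⁴

Break the section into simple shapes (no overlaps), measuring from the bottom-left corner of the bounding box.
Flange: 230 × 26, A = 5 980 mm², y = 103 mm, Ī = 336 873 mm⁴.
Web: 14 × 90, A = 1 260 mm², y = 45 mm, Ī = 850 500 mm⁴.
Centroid: ȳ = ΣA·y / ΣA = 92.9061 mm.
Transfer each piece to the horizontal centroidal axis using Ī + A·d² with d = y − 92.9061:
  flange: d = 10.0939 mm → contributes +946 159 mm⁴
  web: d = -47.9061 mm → contributes +3 742 190 mm⁴
Total I = 4 688 349 mm⁴.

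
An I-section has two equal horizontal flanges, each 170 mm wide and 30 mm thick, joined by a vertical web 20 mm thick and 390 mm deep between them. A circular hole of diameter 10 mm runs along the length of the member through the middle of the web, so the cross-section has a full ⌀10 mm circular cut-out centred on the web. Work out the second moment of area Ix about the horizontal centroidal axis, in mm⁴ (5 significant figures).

Ix ≈ 5.4945 × 10⁸ mm⁴

Treat the section as a set of non-overlapping primitives; coordinates are from the bounding-box lower-left.
Bottom flange: 170 × 30, A = 5 100 mm², y = 15 mm, Ī = 382 500 mm⁴.
Web: 20 × 390, A = 7 800 mm², y = 225 mm, Ī = 98 865 000 mm⁴.
Top flange: 170 × 30, A = 5 100 mm², y = 435 mm, Ī = 382 500 mm⁴.
Hole (subtracted): ⌀10, A = 78.53982 mm², y = 225 mm, Ī = 490.8739 mm⁴.
By symmetry the centroid is at mid-height, ȳ = 225 mm.
Transfer each piece to the horizontal centroidal axis using Ī + A·d² with d = y − 225:
  bottom flange: d = -210 mm → contributes +225 292 500 mm⁴
  web: d = 0 mm → contributes +98 865 000 mm⁴
  top flange: d = 210 mm → contributes +225 292 500 mm⁴
  hole: d = 0 mm → contributes −490.8739 mm⁴
Total I = 549 449 509 mm⁴.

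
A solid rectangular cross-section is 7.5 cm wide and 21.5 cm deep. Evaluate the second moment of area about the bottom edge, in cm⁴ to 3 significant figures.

I_base ≈ 2.48 × 10⁴ cm⁴

The section: 7.5 × 21.5, A = 161.25 cm², y = 10.75 cm, Ī = 6211.5 cm⁴.
Transfer it to a horizontal axis along the bottom face using Ī + A·d² with d = y − 0:
  the section: d = 10.75 cm → contributes +24 846 cm⁴
Total I = 24 846 cm⁴.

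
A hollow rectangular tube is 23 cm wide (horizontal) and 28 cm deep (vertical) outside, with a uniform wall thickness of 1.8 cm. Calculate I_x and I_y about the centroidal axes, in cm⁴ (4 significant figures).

I_x ≈ 1.859 × 10⁴ cm⁴, I_y ≈ 1.354 × 10⁴ cm⁴

Decompose the section into non-overlapping parts with the origin at the bottom-left of its bounding rectangle.
Outer rectangle: 23 × 28, A = 644 cm², y = 14 cm, Ī = 42074.7 cm⁴.
Inner void (subtracted): 19.4 × 24.4, A = 473.36 cm², y = 14 cm, Ī = 23 485 cm⁴.
By symmetry the centroid is at mid-height, ȳ = 14 cm.
All pieces are centred on the centroidal x-axis, so I = ΣĪ (holes subtracted) = 18589.7 cm⁴.
Repeating about the centroidal y-axis gives I_y = 13543.5 cm⁴.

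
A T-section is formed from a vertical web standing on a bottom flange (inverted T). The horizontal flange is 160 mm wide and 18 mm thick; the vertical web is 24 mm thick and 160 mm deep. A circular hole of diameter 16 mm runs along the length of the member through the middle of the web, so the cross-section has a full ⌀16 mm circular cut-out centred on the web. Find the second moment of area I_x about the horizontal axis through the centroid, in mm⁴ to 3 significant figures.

I_x ≈ 2.10 × 10⁷ mm⁴

Break the section into simple shapes (no overlaps), measuring from the bottom-left corner of the bounding box.
Flange: 160 × 18, A = 2 880 mm², y = 9 mm, Ī = 77 760 mm⁴.
Web: 24 × 160, A = 3 840 mm², y = 98 mm, Ī = 8 192 000 mm⁴.
Hole (subtracted): ⌀16, A = 201.06 mm², y = 98 mm, Ī = 3 217 mm⁴.
Centroid: ȳ = ΣA·y / ΣA = 58.681 mm.
Transfer each piece to the horizontal axis through the centroid using Ī + A·d² with d = y − 58.681:
  flange: d = -49.681 mm → contributes +7 186 099 mm⁴
  web: d = 39.319 mm → contributes +14 128 664 mm⁴
  hole: d = 39.319 mm → contributes −314 060 mm⁴
Total I = 21 000 703 mm⁴.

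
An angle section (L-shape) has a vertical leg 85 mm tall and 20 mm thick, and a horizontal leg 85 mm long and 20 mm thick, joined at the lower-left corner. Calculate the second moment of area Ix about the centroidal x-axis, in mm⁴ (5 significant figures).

Treat the section as a set of non-overlapping primitives; coordinates are from the bounding-box lower-left.
Vertical leg: 20 × 85, A = 1 700 mm², y = 42.5 mm, Ī = 1 023 542 mm⁴.
Horizontal leg (remainder): 65 × 20, A = 1 300 mm², y = 10 mm, Ī = 43333.33 mm⁴.
Centroid: ȳ = ΣA·y / ΣA = 28.41667 mm.
Transfer each piece to the centroidal x-axis using Ī + A·d² with d = y − 28.41667:
  vertical leg: d = 14.08333 mm → contributes +1 360 720 mm⁴
  horizontal leg (remainder): d = -18.41667 mm → contributes +484 259 mm⁴
Total I = 1 844 979 mm⁴.

Ix ≈ 1.8450 × 10⁶ mm⁴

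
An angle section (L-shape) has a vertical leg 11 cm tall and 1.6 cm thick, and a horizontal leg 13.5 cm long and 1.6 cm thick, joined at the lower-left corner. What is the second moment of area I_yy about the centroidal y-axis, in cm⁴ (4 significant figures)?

Treat the section as a set of non-overlapping primitives; coordinates are from the bounding-box lower-left.
Vertical leg: 1.6 × 11, A = 17.6 cm², x = 0.8 cm, Ī = 3.75467 cm⁴.
Horizontal leg (remainder): 11.9 × 1.6, A = 19.04 cm², x = 7.55 cm, Ī = 224.688 cm⁴.
Centroid: x̄ = ΣA·x / ΣA = 4.30764 cm.
Transfer each piece to the centroidal y-axis using Ī + A·d² with d = x − 4.30764:
  vertical leg: d = -3.50764 cm → contributes +220.297 cm⁴
  horizontal leg (remainder): d = 3.24236 cm → contributes +424.853 cm⁴
Total I = 645.15 cm⁴.

I_yy ≈ 645.2 cm⁴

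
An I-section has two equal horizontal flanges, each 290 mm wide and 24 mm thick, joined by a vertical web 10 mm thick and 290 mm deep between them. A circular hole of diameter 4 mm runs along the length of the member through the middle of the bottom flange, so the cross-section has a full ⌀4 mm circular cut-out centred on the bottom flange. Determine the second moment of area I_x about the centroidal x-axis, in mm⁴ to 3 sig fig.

Decompose the section into non-overlapping parts with the origin at the bottom-left of its bounding rectangle.
Bottom flange: 290 × 24, A = 6 960 mm², y = 12 mm, Ī = 334 080 mm⁴.
Web: 10 × 290, A = 2 900 mm², y = 169 mm, Ī = 20 324 167 mm⁴.
Top flange: 290 × 24, A = 6 960 mm², y = 326 mm, Ī = 334 080 mm⁴.
Hole (subtracted): ⌀4, A = 12.566 mm², y = 12 mm, Ī = 12.566 mm⁴.
Centroid: ȳ = ΣA·y / ΣA = 169.12 mm.
Transfer each piece to the centroidal x-axis using Ī + A·d² with d = y − 169.12:
  bottom flange: d = -157.12 mm → contributes +172 147 751 mm⁴
  web: d = -0.11738 mm → contributes +20 324 207 mm⁴
  top flange: d = 156.88 mm → contributes +171 634 681 mm⁴
  hole: d = -157.12 mm → contributes −310 224 mm⁴
Total I = 363 796 414 mm⁴.

I_x ≈ 3.64 × 10⁸ mm⁴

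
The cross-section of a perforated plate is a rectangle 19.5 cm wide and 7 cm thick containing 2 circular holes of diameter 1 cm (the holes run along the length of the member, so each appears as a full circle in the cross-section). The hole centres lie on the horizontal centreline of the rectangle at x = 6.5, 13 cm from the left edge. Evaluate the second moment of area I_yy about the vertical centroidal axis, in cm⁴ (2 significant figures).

I_yy ≈ 4300 cm⁴

Break the section into simple shapes (no overlaps), measuring from the bottom-left corner of the bounding box.
Plate: 19.5 × 7, A = 136.5 cm², x = 9.75 cm, Ī = 4 325 cm⁴.
Hole 1 (subtracted): ⌀1, A = 0.7854 cm², x = 6.5 cm, Ī = 0.04909 cm⁴.
Hole 2 (subtracted): ⌀1, A = 0.7854 cm², x = 13 cm, Ī = 0.04909 cm⁴.
By symmetry the centroid is at mid-width, x̄ = 9.75 cm.
Transfer each piece to the vertical centroidal axis using Ī + A·d² with d = x − 9.75:
  plate: d = 0 cm → contributes +4 325 cm⁴
  hole 1: d = -3.25 cm → contributes −8.345 cm⁴
  hole 2: d = 3.25 cm → contributes −8.345 cm⁴
Total I = 4 309 cm⁴.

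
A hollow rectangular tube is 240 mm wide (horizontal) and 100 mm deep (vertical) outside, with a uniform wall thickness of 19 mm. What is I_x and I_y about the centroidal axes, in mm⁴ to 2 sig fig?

I_x ≈ 1.6 × 10⁷ mm⁴, I_y ≈ 7.3 × 10⁷ mm⁴

Treat the section as a set of non-overlapping primitives; coordinates are from the bounding-box lower-left.
Outer rectangle: 240 × 100, A = 24 000 mm², y = 50 mm, Ī = 20 000 000 mm⁴.
Inner void (subtracted): 202 × 62, A = 12 524 mm², y = 50 mm, Ī = 4 011 855 mm⁴.
By symmetry the centroid is at mid-height, ȳ = 50 mm.
All pieces are centred on the centroidal x-axis, so I = ΣĪ (holes subtracted) = 15 988 145 mm⁴.
Repeating about the centroidal y-axis gives I_y = 72 614 225 mm⁴.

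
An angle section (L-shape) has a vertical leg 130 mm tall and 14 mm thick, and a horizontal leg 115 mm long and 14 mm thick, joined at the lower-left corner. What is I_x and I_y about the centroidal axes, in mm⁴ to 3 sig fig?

I_x ≈ 5.26 × 10⁶ mm⁴, I_y ≈ 3.86 × 10⁶ mm⁴

Split into non-overlapping primitives; take the origin at the lower-left of the bounding box.
Vertical leg: 14 × 130, A = 1 820 mm², y = 65 mm, Ī = 2 563 167 mm⁴.
Horizontal leg (remainder): 101 × 14, A = 1 414 mm², y = 7 mm, Ī = 23 095 mm⁴.
Centroid: ȳ = ΣA·y / ΣA = 39.641 mm.
Transfer each piece to the centroidal x-axis using Ī + A·d² with d = y − 39.641:
  vertical leg: d = 25.359 mm → contributes +3 733 599 mm⁴
  horizontal leg (remainder): d = -32.641 mm → contributes +1 529 592 mm⁴
Total I = 5 263 190 mm⁴.
For the y-axis: x̄ = 32.141 mm.
Repeating about the centroidal y-axis gives I_y = 3 862 718 mm⁴.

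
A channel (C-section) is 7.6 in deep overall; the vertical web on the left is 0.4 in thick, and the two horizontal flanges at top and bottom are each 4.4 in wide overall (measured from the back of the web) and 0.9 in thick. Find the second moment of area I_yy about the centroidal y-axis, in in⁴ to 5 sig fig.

I_yy ≈ 19.986 in⁴

Split into non-overlapping primitives; take the origin at the lower-left of the bounding box.
Web: 0.4 × 7.6, A = 3.04 in², x = 0.2 in, Ī = 0.04053333 in⁴.
Top flange (beyond web): 4 × 0.9, A = 3.6 in², x = 2.4 in, Ī = 4.8 in⁴.
Bottom flange (beyond web): 4 × 0.9, A = 3.6 in², x = 2.4 in, Ī = 4.8 in⁴.
Centroid: x̄ = ΣA·x / ΣA = 1.746875 in.
Transfer each piece to the centroidal y-axis using Ī + A·d² with d = x − 1.746875:
  web: d = -1.546875 in → contributes +7.314713 in⁴
  top flange (beyond web): d = 0.653125 in → contributes +6.33566 in⁴
  bottom flange (beyond web): d = 0.653125 in → contributes +6.33566 in⁴
Total I = 19.98603 in⁴.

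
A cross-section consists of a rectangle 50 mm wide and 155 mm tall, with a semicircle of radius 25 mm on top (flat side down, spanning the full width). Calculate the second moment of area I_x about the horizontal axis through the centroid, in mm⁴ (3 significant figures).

Split into non-overlapping primitives; take the origin at the lower-left of the bounding box.
Rectangular body: 50 × 155, A = 7 750 mm², y = 77.5 mm, Ī = 15 516 146 mm⁴.
Semicircular cap: semicircle r = 25, A = 981.75 mm², y = 165.61 mm, Ī = 42 874 mm⁴.
Centroid: ȳ = ΣA·y / ΣA = 87.407 mm.
Transfer each piece to the horizontal axis through the centroid using Ī + A·d² with d = y − 87.407:
  rectangular body: d = -9.9066 mm → contributes +16 276 740 mm⁴
  semicircular cap: d = 78.204 mm → contributes +6 047 066 mm⁴
Total I = 22 323 806 mm⁴.

I_x ≈ 2.23 × 10⁷ mm⁴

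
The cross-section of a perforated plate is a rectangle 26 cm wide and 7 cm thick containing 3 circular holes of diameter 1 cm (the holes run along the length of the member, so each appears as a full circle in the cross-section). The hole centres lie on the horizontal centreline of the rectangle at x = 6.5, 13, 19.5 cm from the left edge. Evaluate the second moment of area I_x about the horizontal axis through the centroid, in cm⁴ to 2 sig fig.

Split into non-overlapping primitives; take the origin at the lower-left of the bounding box.
Plate: 26 × 7, A = 182 cm², y = 3.5 cm, Ī = 743.2 cm⁴.
Hole 1 (subtracted): ⌀1, A = 0.7854 cm², y = 3.5 cm, Ī = 0.04909 cm⁴.
Hole 2 (subtracted): ⌀1, A = 0.7854 cm², y = 3.5 cm, Ī = 0.04909 cm⁴.
Hole 3 (subtracted): ⌀1, A = 0.7854 cm², y = 3.5 cm, Ī = 0.04909 cm⁴.
By symmetry the centroid is at mid-height, ȳ = 3.5 cm.
All pieces are centred on the horizontal axis through the centroid, so I = ΣĪ (holes subtracted) = 743 cm⁴.

I_x ≈ 740 cm⁴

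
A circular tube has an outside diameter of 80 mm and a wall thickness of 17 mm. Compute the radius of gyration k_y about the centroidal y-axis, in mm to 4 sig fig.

Decompose the section into non-overlapping parts with the origin at the bottom-left of its bounding rectangle.
Outer circle: ⌀80, A = 5026.55 mm², x = 40 mm, Ī = 2 010 619 mm⁴.
Bore (subtracted): ⌀46, A = 1661.9 mm², x = 40 mm, Ī = 219 787 mm⁴.
By symmetry the centroid is at mid-width, x̄ = 40 mm.
All pieces are centred on the centroidal y-axis, so I = ΣĪ (holes subtracted) = 1 790 833 mm⁴.
Radius of gyration: k = √(I/A) = √(1 790 833 / 3364.65) = 23.0705 mm.

k_y ≈ 23.07 mm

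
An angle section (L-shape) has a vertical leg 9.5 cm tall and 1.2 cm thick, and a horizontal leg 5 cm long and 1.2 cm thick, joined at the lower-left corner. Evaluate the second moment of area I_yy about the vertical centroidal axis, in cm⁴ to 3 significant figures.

Treat the section as a set of non-overlapping primitives; coordinates are from the bounding-box lower-left.
Vertical leg: 1.2 × 9.5, A = 11.4 cm², x = 0.6 cm, Ī = 1.368 cm⁴.
Horizontal leg (remainder): 3.8 × 1.2, A = 4.56 cm², x = 3.1 cm, Ī = 5.4872 cm⁴.
Centroid: x̄ = ΣA·x / ΣA = 1.3143 cm.
Transfer each piece to the vertical centroidal axis using Ī + A·d² with d = x − 1.3143:
  vertical leg: d = -0.71429 cm → contributes +7.1843 cm⁴
  horizontal leg (remainder): d = 1.7857 cm → contributes +20.028 cm⁴
Total I = 27.212 cm⁴.

I_yy ≈ 27.2 cm⁴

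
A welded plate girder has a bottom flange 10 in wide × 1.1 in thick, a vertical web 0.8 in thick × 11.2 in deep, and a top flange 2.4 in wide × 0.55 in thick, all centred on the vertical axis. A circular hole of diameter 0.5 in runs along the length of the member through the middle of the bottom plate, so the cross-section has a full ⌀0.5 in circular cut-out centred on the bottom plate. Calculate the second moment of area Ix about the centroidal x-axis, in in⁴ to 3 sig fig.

Ix ≈ 386 in⁴

Break the section into simple shapes (no overlaps), measuring from the bottom-left corner of the bounding box.
Bottom plate: 10 × 1.1, A = 11 in², y = 0.55 in, Ī = 1.1092 in⁴.
Web plate: 0.8 × 11.2, A = 8.96 in², y = 6.7 in, Ī = 93.662 in⁴.
Top plate: 2.4 × 0.55, A = 1.32 in², y = 12.575 in, Ī = 0.033275 in⁴.
Hole (subtracted): ⌀0.5, A = 0.19635 in², y = 0.55 in, Ī = 0.003068 in⁴.
Centroid: ȳ = ΣA·y / ΣA = 3.9164 in.
Transfer each piece to the centroidal x-axis using Ī + A·d² with d = y − 3.9164:
  bottom plate: d = -3.3664 in → contributes +125.77 in⁴
  web plate: d = 2.7836 in → contributes +163.09 in⁴
  top plate: d = 8.6586 in → contributes +98.994 in⁴
  hole: d = -3.3664 in → contributes −2.2283 in⁴
Total I = 385.62 in⁴.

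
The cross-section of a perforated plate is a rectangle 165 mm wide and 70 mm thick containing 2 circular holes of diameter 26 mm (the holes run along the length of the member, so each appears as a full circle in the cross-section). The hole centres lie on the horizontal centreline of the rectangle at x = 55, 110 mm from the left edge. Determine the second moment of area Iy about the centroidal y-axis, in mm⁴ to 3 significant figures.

Iy ≈ 2.54 × 10⁷ mm⁴

Decompose the section into non-overlapping parts with the origin at the bottom-left of its bounding rectangle.
Plate: 165 × 70, A = 11 550 mm², x = 82.5 mm, Ī = 26 204 063 mm⁴.
Hole 1 (subtracted): ⌀26, A = 530.93 mm², x = 55 mm, Ī = 22 432 mm⁴.
Hole 2 (subtracted): ⌀26, A = 530.93 mm², x = 110 mm, Ī = 22 432 mm⁴.
By symmetry the centroid is at mid-width, x̄ = 82.5 mm.
Transfer each piece to the centroidal y-axis using Ī + A·d² with d = x − 82.5:
  plate: d = 0 mm → contributes +26 204 063 mm⁴
  hole 1: d = -27.5 mm → contributes −423 947 mm⁴
  hole 2: d = 27.5 mm → contributes −423 947 mm⁴
Total I = 25 356 169 mm⁴.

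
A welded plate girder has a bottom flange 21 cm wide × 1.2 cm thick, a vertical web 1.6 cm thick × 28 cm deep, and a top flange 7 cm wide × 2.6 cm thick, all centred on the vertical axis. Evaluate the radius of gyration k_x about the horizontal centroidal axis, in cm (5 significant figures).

Treat the section as a set of non-overlapping primitives; coordinates are from the bounding-box lower-left.
Bottom plate: 21 × 1.2, A = 25.2 cm², y = 0.6 cm, Ī = 3.024 cm⁴.
Web plate: 1.6 × 28, A = 44.8 cm², y = 15.2 cm, Ī = 2926.933 cm⁴.
Top plate: 7 × 2.6, A = 18.2 cm², y = 30.5 cm, Ī = 10.25267 cm⁴.
Centroid: ȳ = ΣA·y / ΣA = 14.18571 cm.
Transfer each piece to the horizontal centroidal axis using Ī + A·d² with d = y − 14.18571:
  bottom plate: d = -13.58571 cm → contributes +4654.229 cm⁴
  web plate: d = 1.014286 cm → contributes +2973.022 cm⁴
  top plate: d = 16.31429 cm → contributes +4854.29 cm⁴
Total I = 12481.54 cm⁴.
Radius of gyration: k = √(I/A) = √(12481.54 / 88.2) = 11.89597 cm.

k_x ≈ 11.896 cm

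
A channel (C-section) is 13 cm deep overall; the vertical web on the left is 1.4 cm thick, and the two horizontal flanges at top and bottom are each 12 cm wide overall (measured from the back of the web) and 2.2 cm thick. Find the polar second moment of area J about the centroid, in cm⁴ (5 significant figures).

J ≈ 2546.1 cm⁴

Decompose the section into non-overlapping parts with the origin at the bottom-left of its bounding rectangle.
Web: 1.4 × 13, A = 18.2 cm², y = 6.5 cm, Ī = 256.3167 cm⁴.
Top flange (beyond web): 10.6 × 2.2, A = 23.32 cm², y = 11.9 cm, Ī = 9.405733 cm⁴.
Bottom flange (beyond web): 10.6 × 2.2, A = 23.32 cm², y = 1.1 cm, Ī = 9.405733 cm⁴.
By symmetry the centroid is at mid-height, ȳ = 6.5 cm.
Transfer each piece to the centroidal x-axis using Ī + A·d² with d = y − 6.5:
  web: d = 0 cm → contributes +256.3167 cm⁴
  top flange (beyond web): d = 5.4 cm → contributes +689.4169 cm⁴
  bottom flange (beyond web): d = -5.4 cm → contributes +689.4169 cm⁴
Total I = 1635.151 cm⁴.
For the y-axis: x̄ = 5.015854 cm.
Repeating about the centroidal y-axis gives I_y = 910.9698 cm⁴.
Polar second moment: J = I_x + I_y = 2546.12 cm⁴.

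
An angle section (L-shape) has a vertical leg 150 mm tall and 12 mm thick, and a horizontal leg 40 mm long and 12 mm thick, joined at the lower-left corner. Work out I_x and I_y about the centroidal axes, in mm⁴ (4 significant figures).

I_x ≈ 4.727 × 10⁶ mm⁴, I_y ≈ 1.568 × 10⁵ mm⁴

Split into non-overlapping primitives; take the origin at the lower-left of the bounding box.
Vertical leg: 12 × 150, A = 1 800 mm², y = 75 mm, Ī = 3 375 000 mm⁴.
Horizontal leg (remainder): 28 × 12, A = 336 mm², y = 6 mm, Ī = 4 032 mm⁴.
Centroid: ȳ = ΣA·y / ΣA = 64.1461 mm.
Transfer each piece to the centroidal x-axis using Ī + A·d² with d = y − 64.1461:
  vertical leg: d = 10.8539 mm → contributes +3 587 054 mm⁴
  horizontal leg (remainder): d = -58.1461 mm → contributes +1 140 036 mm⁴
Total I = 4 727 090 mm⁴.
For the y-axis: x̄ = 9.14607 mm.
Repeating about the centroidal y-axis gives I_y = 156 810 mm⁴.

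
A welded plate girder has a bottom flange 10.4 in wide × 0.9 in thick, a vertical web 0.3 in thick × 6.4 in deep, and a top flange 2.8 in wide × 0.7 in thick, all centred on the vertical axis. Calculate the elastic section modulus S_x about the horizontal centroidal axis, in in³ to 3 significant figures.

Split into non-overlapping primitives; take the origin at the lower-left of the bounding box.
Bottom plate: 10.4 × 0.9, A = 9.36 in², y = 0.45 in, Ī = 0.6318 in⁴.
Web plate: 0.3 × 6.4, A = 1.92 in², y = 4.1 in, Ī = 6.5536 in⁴.
Top plate: 2.8 × 0.7, A = 1.96 in², y = 7.65 in, Ī = 0.080033 in⁴.
Centroid: ȳ = ΣA·y / ΣA = 2.0452 in.
Transfer each piece to the horizontal centroidal axis using Ī + A·d² with d = y − 2.0452:
  bottom plate: d = -1.5952 in → contributes +24.449 in⁴
  web plate: d = 2.0548 in → contributes +14.66 in⁴
  top plate: d = 5.6048 in → contributes +61.652 in⁴
Total I = 100.76 in⁴.
Extreme fibre distance c = 5.9548 in; S = I/c = 16.921 in³.

S_x ≈ 16.9 in³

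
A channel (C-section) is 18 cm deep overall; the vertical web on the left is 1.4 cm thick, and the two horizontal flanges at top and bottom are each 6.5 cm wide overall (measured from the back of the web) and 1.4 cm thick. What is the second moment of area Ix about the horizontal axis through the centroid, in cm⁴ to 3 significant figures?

Decompose the section into non-overlapping parts with the origin at the bottom-left of its bounding rectangle.
Web: 1.4 × 18, A = 25.2 cm², y = 9 cm, Ī = 680.4 cm⁴.
Top flange (beyond web): 5.1 × 1.4, A = 7.14 cm², y = 17.3 cm, Ī = 1.1662 cm⁴.
Bottom flange (beyond web): 5.1 × 1.4, A = 7.14 cm², y = 0.7 cm, Ī = 1.1662 cm⁴.
By symmetry the centroid is at mid-height, ȳ = 9 cm.
Transfer each piece to the horizontal axis through the centroid using Ī + A·d² with d = y − 9:
  web: d = 0 cm → contributes +680.4 cm⁴
  top flange (beyond web): d = 8.3 cm → contributes +493.04 cm⁴
  bottom flange (beyond web): d = -8.3 cm → contributes +493.04 cm⁴
Total I = 1666.5 cm⁴.

Ix ≈ 1670 cm⁴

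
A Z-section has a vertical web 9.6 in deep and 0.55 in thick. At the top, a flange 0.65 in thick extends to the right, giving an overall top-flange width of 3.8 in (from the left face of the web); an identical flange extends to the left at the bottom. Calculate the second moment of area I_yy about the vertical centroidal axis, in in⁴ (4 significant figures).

I_yy ≈ 19.10 in⁴

Split into non-overlapping primitives; take the origin at the lower-left of the bounding box.
Web: 0.55 × 9.6, A = 5.28 in², x = 3.525 in, Ī = 0.1331 in⁴.
Top flange (beyond web): 3.25 × 0.65, A = 2.1125 in², x = 5.425 in, Ī = 1.85944 in⁴.
Bottom flange (beyond web): 3.25 × 0.65, A = 2.1125 in², x = 1.625 in, Ī = 1.85944 in⁴.
Centroid: x̄ = ΣA·x / ΣA = 3.525 in.
Transfer each piece to the vertical centroidal axis using Ī + A·d² with d = x − 3.525:
  web: d = 0 in → contributes +0.1331 in⁴
  top flange (beyond web): d = 1.9 in → contributes +9.48557 in⁴
  bottom flange (beyond web): d = -1.9 in → contributes +9.48557 in⁴
Total I = 19.1042 in⁴.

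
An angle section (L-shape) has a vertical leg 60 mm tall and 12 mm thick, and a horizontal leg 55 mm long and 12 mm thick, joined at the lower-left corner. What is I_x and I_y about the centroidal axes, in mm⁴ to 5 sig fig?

Split into non-overlapping primitives; take the origin at the lower-left of the bounding box.
Vertical leg: 12 × 60, A = 720 mm², y = 30 mm, Ī = 216 000 mm⁴.
Horizontal leg (remainder): 43 × 12, A = 516 mm², y = 6 mm, Ī = 6 192 mm⁴.
Centroid: ȳ = ΣA·y / ΣA = 19.98058 mm.
Transfer each piece to the centroidal x-axis using Ī + A·d² with d = y − 19.98058:
  vertical leg: d = 10.01942 mm → contributes +288279.9 mm⁴
  horizontal leg (remainder): d = -13.98058 mm → contributes +107047.7 mm⁴
Total I = 395327.5 mm⁴.
For the y-axis: x̄ = 17.48058 mm.
Repeating about the centroidal y-axis gives I_y = 315462.5 mm⁴.

I_x ≈ 3.9533 × 10⁵ mm⁴, I_y ≈ 3.1546 × 10⁵ mm⁴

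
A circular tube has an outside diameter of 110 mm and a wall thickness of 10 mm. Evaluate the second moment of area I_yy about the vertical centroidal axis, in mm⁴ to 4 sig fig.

I_yy ≈ 3.966 × 10⁶ mm⁴

Split into non-overlapping primitives; take the origin at the lower-left of the bounding box.
Outer circle: ⌀110, A = 9503.32 mm², x = 55 mm, Ī = 7 186 884 mm⁴.
Bore (subtracted): ⌀90, A = 6361.73 mm², x = 55 mm, Ī = 3 220 623 mm⁴.
By symmetry the centroid is at mid-width, x̄ = 55 mm.
All pieces are centred on the vertical centroidal axis, so I = ΣĪ (holes subtracted) = 3 966 261 mm⁴.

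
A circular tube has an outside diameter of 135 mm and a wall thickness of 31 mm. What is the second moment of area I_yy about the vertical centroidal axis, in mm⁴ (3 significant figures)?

I_yy ≈ 1.49 × 10⁷ mm⁴

Break the section into simple shapes (no overlaps), measuring from the bottom-left corner of the bounding box.
Outer circle: ⌀135, A = 14 314 mm², x = 67.5 mm, Ī = 16 304 406 mm⁴.
Bore (subtracted): ⌀73, A = 4185.4 mm², x = 67.5 mm, Ī = 1 393 995 mm⁴.
By symmetry the centroid is at mid-width, x̄ = 67.5 mm.
All pieces are centred on the vertical centroidal axis, so I = ΣĪ (holes subtracted) = 14 910 410 mm⁴.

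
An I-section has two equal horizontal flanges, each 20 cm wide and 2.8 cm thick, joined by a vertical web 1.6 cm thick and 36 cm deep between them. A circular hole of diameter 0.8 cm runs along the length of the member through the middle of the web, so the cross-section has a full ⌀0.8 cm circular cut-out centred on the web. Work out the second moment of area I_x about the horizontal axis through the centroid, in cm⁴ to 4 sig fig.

Treat the section as a set of non-overlapping primitives; coordinates are from the bounding-box lower-left.
Bottom flange: 20 × 2.8, A = 56 cm², y = 1.4 cm, Ī = 36.5867 cm⁴.
Web: 1.6 × 36, A = 57.6 cm², y = 20.8 cm, Ī = 6220.8 cm⁴.
Top flange: 20 × 2.8, A = 56 cm², y = 40.2 cm, Ī = 36.5867 cm⁴.
Hole (subtracted): ⌀0.8, A = 0.502655 cm², y = 20.8 cm, Ī = 0.0201062 cm⁴.
By symmetry the centroid is at mid-height, ȳ = 20.8 cm.
Transfer each piece to the horizontal axis through the centroid using Ī + A·d² with d = y − 20.8:
  bottom flange: d = -19.4 cm → contributes +21112.7 cm⁴
  web: d = 0 cm → contributes +6220.8 cm⁴
  top flange: d = 19.4 cm → contributes +21112.7 cm⁴
  hole: d = 0 cm → contributes −0.0201062 cm⁴
Total I = 48446.3 cm⁴.

I_x ≈ 4.845 × 10⁴ cm⁴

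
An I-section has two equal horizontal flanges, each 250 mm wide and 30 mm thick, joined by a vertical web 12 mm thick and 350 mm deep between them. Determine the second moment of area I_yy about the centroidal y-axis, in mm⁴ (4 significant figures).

I_yy ≈ 7.818 × 10⁷ mm⁴

Decompose the section into non-overlapping parts with the origin at the bottom-left of its bounding rectangle.
Bottom flange: 250 × 30, A = 7 500 mm², x = 125 mm, Ī = 39 062 500 mm⁴.
Web: 12 × 350, A = 4 200 mm², x = 125 mm, Ī = 50 400 mm⁴.
Top flange: 250 × 30, A = 7 500 mm², x = 125 mm, Ī = 39 062 500 mm⁴.
By symmetry the centroid is at mid-width, x̄ = 125 mm.
All pieces are centred on the centroidal y-axis, so I = ΣĪ = 78 175 400 mm⁴.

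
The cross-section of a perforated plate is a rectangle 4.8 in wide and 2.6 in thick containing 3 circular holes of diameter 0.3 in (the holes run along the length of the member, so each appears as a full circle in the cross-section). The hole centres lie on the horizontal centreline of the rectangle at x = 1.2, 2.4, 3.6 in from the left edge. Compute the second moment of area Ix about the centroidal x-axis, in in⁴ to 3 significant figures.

Decompose the section into non-overlapping parts with the origin at the bottom-left of its bounding rectangle.
Plate: 4.8 × 2.6, A = 12.48 in², y = 1.3 in, Ī = 7.0304 in⁴.
Hole 1 (subtracted): ⌀0.3, A = 0.070686 in², y = 1.3 in, Ī = 0.00039761 in⁴.
Hole 2 (subtracted): ⌀0.3, A = 0.070686 in², y = 1.3 in, Ī = 0.00039761 in⁴.
Hole 3 (subtracted): ⌀0.3, A = 0.070686 in², y = 1.3 in, Ī = 0.00039761 in⁴.
By symmetry the centroid is at mid-height, ȳ = 1.3 in.
All pieces are centred on the centroidal x-axis, so I = ΣĪ (holes subtracted) = 7.0292 in⁴.

Ix ≈ 7.03 in⁴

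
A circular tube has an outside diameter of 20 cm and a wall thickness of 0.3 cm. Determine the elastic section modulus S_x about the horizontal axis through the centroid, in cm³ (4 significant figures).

S_x ≈ 90.09 cm³

Split into non-overlapping primitives; take the origin at the lower-left of the bounding box.
Outer circle: ⌀20, A = 314.159 cm², y = 10 cm, Ī = 7853.98 cm⁴.
Bore (subtracted): ⌀19.4, A = 295.592 cm², y = 10 cm, Ī = 6953.07 cm⁴.
By symmetry the centroid is at mid-height, ȳ = 10 cm.
All pieces are centred on the horizontal axis through the centroid, so I = ΣĪ (holes subtracted) = 900.908 cm⁴.
Extreme fibre distance c = 10 cm; S = I/c = 90.0908 cm³.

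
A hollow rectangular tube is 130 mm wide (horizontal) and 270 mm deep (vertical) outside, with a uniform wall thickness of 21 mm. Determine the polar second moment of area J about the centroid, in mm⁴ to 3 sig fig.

Decompose the section into non-overlapping parts with the origin at the bottom-left of its bounding rectangle.
Outer rectangle: 130 × 270, A = 35 100 mm², y = 135 mm, Ī = 213 232 500 mm⁴.
Inner void (subtracted): 88 × 228, A = 20 064 mm², y = 135 mm, Ī = 86 917 248 mm⁴.
By symmetry the centroid is at mid-height, ȳ = 135 mm.
All pieces are centred on the centroidal x-axis, so I = ΣĪ (holes subtracted) = 126 315 252 mm⁴.
Repeating about the centroidal y-axis gives I_y = 36 484 532 mm⁴.
Polar second moment: J = I_x + I_y = 162 799 784 mm⁴.

J ≈ 1.63 × 10⁸ mm⁴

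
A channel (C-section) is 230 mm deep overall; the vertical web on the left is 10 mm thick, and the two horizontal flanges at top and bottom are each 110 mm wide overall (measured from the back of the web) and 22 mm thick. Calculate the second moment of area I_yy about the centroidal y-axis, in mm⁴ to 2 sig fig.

Break the section into simple shapes (no overlaps), measuring from the bottom-left corner of the bounding box.
Web: 10 × 230, A = 2 300 mm², x = 5 mm, Ī = 19 167 mm⁴.
Top flange (beyond web): 100 × 22, A = 2 200 mm², x = 60 mm, Ī = 1 833 333 mm⁴.
Bottom flange (beyond web): 100 × 22, A = 2 200 mm², x = 60 mm, Ī = 1 833 333 mm⁴.
Centroid: x̄ = ΣA·x / ΣA = 41.12 mm.
Transfer each piece to the centroidal y-axis using Ī + A·d² with d = x − 41.12:
  web: d = -36.12 mm → contributes +3 019 773 mm⁴
  top flange (beyond web): d = 18.88 mm → contributes +2 617 583 mm⁴
  bottom flange (beyond web): d = 18.88 mm → contributes +2 617 583 mm⁴
Total I = 8 254 938 mm⁴.

I_yy ≈ 8.3 × 10⁶ mm⁴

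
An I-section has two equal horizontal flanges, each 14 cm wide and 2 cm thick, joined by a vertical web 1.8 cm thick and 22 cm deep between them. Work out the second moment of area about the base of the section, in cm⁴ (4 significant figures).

Decompose the section into non-overlapping parts with the origin at the bottom-left of its bounding rectangle.
Bottom flange: 14 × 2, A = 28 cm², y = 1 cm, Ī = 9.33333 cm⁴.
Web: 1.8 × 22, A = 39.6 cm², y = 13 cm, Ī = 1597.2 cm⁴.
Top flange: 14 × 2, A = 28 cm², y = 25 cm, Ī = 9.33333 cm⁴.
Transfer each piece to the bottom edge using Ī + A·d² with d = y − 0:
  bottom flange: d = 1 cm → contributes +37.3333 cm⁴
  web: d = 13 cm → contributes +8289.6 cm⁴
  top flange: d = 25 cm → contributes +17509.3 cm⁴
Total I = 25836.3 cm⁴.

I_base ≈ 2.584 × 10⁴ cm⁴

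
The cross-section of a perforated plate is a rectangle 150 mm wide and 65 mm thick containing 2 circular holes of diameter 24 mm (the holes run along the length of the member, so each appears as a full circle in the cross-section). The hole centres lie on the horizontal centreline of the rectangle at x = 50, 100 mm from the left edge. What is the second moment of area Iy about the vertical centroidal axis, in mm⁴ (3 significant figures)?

Iy ≈ 1.77 × 10⁷ mm⁴

Break the section into simple shapes (no overlaps), measuring from the bottom-left corner of the bounding box.
Plate: 150 × 65, A = 9 750 mm², x = 75 mm, Ī = 18 281 250 mm⁴.
Hole 1 (subtracted): ⌀24, A = 452.39 mm², x = 50 mm, Ī = 16 286 mm⁴.
Hole 2 (subtracted): ⌀24, A = 452.39 mm², x = 100 mm, Ī = 16 286 mm⁴.
By symmetry the centroid is at mid-width, x̄ = 75 mm.
Transfer each piece to the vertical centroidal axis using Ī + A·d² with d = x − 75:
  plate: d = 0 mm → contributes +18 281 250 mm⁴
  hole 1: d = -25 mm → contributes −299 029 mm⁴
  hole 2: d = 25 mm → contributes −299 029 mm⁴
Total I = 17 683 191 mm⁴.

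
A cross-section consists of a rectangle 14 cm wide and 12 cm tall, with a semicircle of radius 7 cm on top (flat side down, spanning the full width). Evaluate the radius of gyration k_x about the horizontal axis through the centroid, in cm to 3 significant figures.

Break the section into simple shapes (no overlaps), measuring from the bottom-left corner of the bounding box.
Rectangular body: 14 × 12, A = 168 cm², y = 6 cm, Ī = 2 016 cm⁴.
Semicircular cap: semicircle r = 7, A = 76.969 cm², y = 14.971 cm, Ī = 263.53 cm⁴.
Centroid: ȳ = ΣA·y / ΣA = 8.8186 cm.
Transfer each piece to the horizontal axis through the centroid using Ī + A·d² with d = y − 8.8186:
  rectangular body: d = -2.8186 cm → contributes +3350.7 cm⁴
  semicircular cap: d = 6.1522 cm → contributes +3176.8 cm⁴
Total I = 6527.5 cm⁴.
Radius of gyration: k = √(I/A) = √(6527.5 / 244.97) = 5.162 cm.

k_x ≈ 5.16 cm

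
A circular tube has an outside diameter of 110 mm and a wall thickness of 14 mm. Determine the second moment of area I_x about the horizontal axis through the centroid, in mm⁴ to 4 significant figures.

I_x ≈ 4.968 × 10⁶ mm⁴

Split into non-overlapping primitives; take the origin at the lower-left of the bounding box.
Outer circle: ⌀110, A = 9503.32 mm², y = 55 mm, Ī = 7 186 884 mm⁴.
Bore (subtracted): ⌀82, A = 5281.02 mm², y = 55 mm, Ī = 2 219 347 mm⁴.
By symmetry the centroid is at mid-height, ȳ = 55 mm.
All pieces are centred on the horizontal axis through the centroid, so I = ΣĪ (holes subtracted) = 4 967 537 mm⁴.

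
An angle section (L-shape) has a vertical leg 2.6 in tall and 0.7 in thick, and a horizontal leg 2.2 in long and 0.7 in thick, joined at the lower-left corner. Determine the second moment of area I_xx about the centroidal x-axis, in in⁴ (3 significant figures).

I_xx ≈ 1.67 in⁴

Decompose the section into non-overlapping parts with the origin at the bottom-left of its bounding rectangle.
Vertical leg: 0.7 × 2.6, A = 1.82 in², y = 1.3 in, Ī = 1.0253 in⁴.
Horizontal leg (remainder): 1.5 × 0.7, A = 1.05 in², y = 0.35 in, Ī = 0.042875 in⁴.
Centroid: ȳ = ΣA·y / ΣA = 0.95244 in.
Transfer each piece to the centroidal x-axis using Ī + A·d² with d = y − 0.95244:
  vertical leg: d = 0.34756 in → contributes +1.2451 in⁴
  horizontal leg (remainder): d = -0.60244 in → contributes +0.42395 in⁴
Total I = 1.6691 in⁴.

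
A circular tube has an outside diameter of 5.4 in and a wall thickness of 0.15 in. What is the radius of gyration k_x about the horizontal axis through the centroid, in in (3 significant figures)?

k_x ≈ 1.86 in

Split into non-overlapping primitives; take the origin at the lower-left of the bounding box.
Outer circle: ⌀5.4, A = 22.902 in², y = 2.7 in, Ī = 41.739 in⁴.
Bore (subtracted): ⌀5.1, A = 20.428 in², y = 2.7 in, Ī = 33.209 in⁴.
By symmetry the centroid is at mid-height, ȳ = 2.7 in.
All pieces are centred on the horizontal axis through the centroid, so I = ΣĪ (holes subtracted) = 8.5307 in⁴.
Radius of gyration: k = √(I/A) = √(8.5307 / 2.474) = 1.8569 in.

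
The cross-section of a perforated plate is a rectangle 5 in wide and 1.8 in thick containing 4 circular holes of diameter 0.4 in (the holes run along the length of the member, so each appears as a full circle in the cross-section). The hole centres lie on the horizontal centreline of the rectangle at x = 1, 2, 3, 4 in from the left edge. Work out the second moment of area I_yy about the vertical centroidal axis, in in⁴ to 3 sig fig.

Break the section into simple shapes (no overlaps), measuring from the bottom-left corner of the bounding box.
Plate: 5 × 1.8, A = 9 in², x = 2.5 in, Ī = 18.75 in⁴.
Hole 1 (subtracted): ⌀0.4, A = 0.12566 in², x = 1 in, Ī = 0.0012566 in⁴.
Hole 2 (subtracted): ⌀0.4, A = 0.12566 in², x = 2 in, Ī = 0.0012566 in⁴.
Hole 3 (subtracted): ⌀0.4, A = 0.12566 in², x = 3 in, Ī = 0.0012566 in⁴.
Hole 4 (subtracted): ⌀0.4, A = 0.12566 in², x = 4 in, Ī = 0.0012566 in⁴.
By symmetry the centroid is at mid-width, x̄ = 2.5 in.
Transfer each piece to the vertical centroidal axis using Ī + A·d² with d = x − 2.5:
  plate: d = 0 in → contributes +18.75 in⁴
  hole 1: d = -1.5 in → contributes −0.284 in⁴
  hole 2: d = -0.5 in → contributes −0.032673 in⁴
  hole 3: d = 0.5 in → contributes −0.032673 in⁴
  hole 4: d = 1.5 in → contributes −0.284 in⁴
Total I = 18.117 in⁴.

I_yy ≈ 18.1 in⁴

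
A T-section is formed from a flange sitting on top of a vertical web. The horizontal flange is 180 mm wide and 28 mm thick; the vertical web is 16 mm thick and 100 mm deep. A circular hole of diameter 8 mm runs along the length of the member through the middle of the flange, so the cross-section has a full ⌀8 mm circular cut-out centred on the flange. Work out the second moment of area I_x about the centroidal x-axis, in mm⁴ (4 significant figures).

I_x ≈ 6.625 × 10⁶ mm⁴

Break the section into simple shapes (no overlaps), measuring from the bottom-left corner of the bounding box.
Flange: 180 × 28, A = 5 040 mm², y = 114 mm, Ī = 329 280 mm⁴.
Web: 16 × 100, A = 1 600 mm², y = 50 mm, Ī = 1 333 333 mm⁴.
Hole (subtracted): ⌀8, A = 50.2655 mm², y = 114 mm, Ī = 201.062 mm⁴.
Centroid: ȳ = ΣA·y / ΣA = 98.4607 mm.
Transfer each piece to the centroidal x-axis using Ī + A·d² with d = y − 98.4607:
  flange: d = 15.5393 mm → contributes +1 546 291 mm⁴
  web: d = -48.4607 mm → contributes +5 090 833 mm⁴
  hole: d = 15.5393 mm → contributes −12338.7 mm⁴
Total I = 6 624 786 mm⁴.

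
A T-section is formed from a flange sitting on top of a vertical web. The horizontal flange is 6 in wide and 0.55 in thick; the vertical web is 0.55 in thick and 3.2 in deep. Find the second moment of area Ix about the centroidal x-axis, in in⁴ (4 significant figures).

Ix ≈ 5.620 in⁴

Break the section into simple shapes (no overlaps), measuring from the bottom-left corner of the bounding box.
Flange: 6 × 0.55, A = 3.3 in², y = 3.475 in, Ī = 0.0831875 in⁴.
Web: 0.55 × 3.2, A = 1.76 in², y = 1.6 in, Ī = 1.50187 in⁴.
Centroid: ȳ = ΣA·y / ΣA = 2.82283 in.
Transfer each piece to the centroidal x-axis using Ī + A·d² with d = y − 2.82283:
  flange: d = 0.652174 in → contributes +1.48678 in⁴
  web: d = -1.22283 in → contributes +4.1336 in⁴
Total I = 5.62038 in⁴.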